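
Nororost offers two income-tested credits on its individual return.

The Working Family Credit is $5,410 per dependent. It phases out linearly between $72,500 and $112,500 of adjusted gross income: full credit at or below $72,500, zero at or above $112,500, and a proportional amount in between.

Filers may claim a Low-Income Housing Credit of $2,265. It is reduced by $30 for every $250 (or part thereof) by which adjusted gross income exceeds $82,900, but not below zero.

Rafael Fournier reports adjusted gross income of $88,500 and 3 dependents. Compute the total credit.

$11,313

Working Family Credit: base = 3 × $5,410 = $16,230. $88,500 is $16,000 into a $40,000 phase-out range, leaving 24,000/40,000 of the credit: $16,230 × 24,000/40,000 = $9,738.
Low-Income Housing Credit: income exceeds $82,900 by $5,600, which is 23 full-or-partial $250 increments; reduction = 23 × $30 = $690, leaving $1,575.
Total: $9,738 + $1,575 = $11,313.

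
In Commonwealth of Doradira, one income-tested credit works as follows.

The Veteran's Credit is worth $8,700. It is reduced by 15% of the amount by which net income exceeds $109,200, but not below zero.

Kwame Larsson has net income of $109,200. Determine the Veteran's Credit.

$8,700

Veteran's Credit: $109,200 is at or below the $109,200 threshold, so the full $8,700 applies.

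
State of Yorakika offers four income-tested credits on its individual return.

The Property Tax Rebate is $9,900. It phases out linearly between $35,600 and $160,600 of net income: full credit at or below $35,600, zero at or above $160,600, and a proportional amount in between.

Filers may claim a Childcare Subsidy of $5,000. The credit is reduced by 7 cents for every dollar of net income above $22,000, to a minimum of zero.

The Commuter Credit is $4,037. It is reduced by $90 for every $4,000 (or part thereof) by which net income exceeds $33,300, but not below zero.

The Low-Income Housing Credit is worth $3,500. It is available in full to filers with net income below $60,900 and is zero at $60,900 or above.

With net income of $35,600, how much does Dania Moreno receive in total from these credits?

$21,395

Property Tax Rebate: $35,600 is at or below the $35,600 threshold, so the full $9,900 applies.
Childcare Subsidy: 7% of the $13,600 excess over $22,000 is $952; credit = $5,000 − $952 = $4,048.
Commuter Credit: income exceeds $33,300 by $2,300, which is 1 full-or-partial $4,000 increment; reduction = 1 × $90 = $90, leaving $3,947.
Low-Income Housing Credit: $35,600 is below the $60,900 cutoff, so the full $3,500 applies.
Total: $9,900 + $4,048 + $3,947 + $3,500 = $21,395.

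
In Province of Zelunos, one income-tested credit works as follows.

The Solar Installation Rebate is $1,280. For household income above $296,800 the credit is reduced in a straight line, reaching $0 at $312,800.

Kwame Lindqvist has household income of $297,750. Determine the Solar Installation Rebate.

Solar Installation Rebate: $297,750 is $950 into a $16,000 phase-out range, leaving 15,050/16,000 of the credit: $1,280 × 15,050/16,000 = $1,204.

$1,204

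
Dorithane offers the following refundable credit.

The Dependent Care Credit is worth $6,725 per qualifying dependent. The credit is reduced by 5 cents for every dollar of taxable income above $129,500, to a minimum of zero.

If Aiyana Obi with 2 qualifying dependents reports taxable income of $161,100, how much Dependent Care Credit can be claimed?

Dependent Care Credit: base = 2 × $6,725 = $13,450. 5% of the $31,600 excess over $129,500 is $1,580; credit = $13,450 − $1,580 = $11,870.

$11,870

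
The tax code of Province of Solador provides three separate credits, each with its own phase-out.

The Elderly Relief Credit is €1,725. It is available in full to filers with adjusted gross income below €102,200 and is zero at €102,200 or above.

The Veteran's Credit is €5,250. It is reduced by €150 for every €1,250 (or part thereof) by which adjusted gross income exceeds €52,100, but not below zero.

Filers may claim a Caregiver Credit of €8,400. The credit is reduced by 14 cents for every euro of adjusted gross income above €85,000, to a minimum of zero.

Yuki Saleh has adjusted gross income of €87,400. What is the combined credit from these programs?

Elderly Relief Credit: €87,400 is below the €102,200 cutoff, so the full €1,725 applies.
Veteran's Credit: income exceeds €52,100 by €35,300, which is 29 full-or-partial €1,250 increments; reduction = 29 × €150 = €4,350, leaving €900.
Caregiver Credit: 14% of the €2,400 excess over €85,000 is €336; credit = €8,400 − €336 = €8,064.
Total: €1,725 + €900 + €8,064 = €10,689.

€10,689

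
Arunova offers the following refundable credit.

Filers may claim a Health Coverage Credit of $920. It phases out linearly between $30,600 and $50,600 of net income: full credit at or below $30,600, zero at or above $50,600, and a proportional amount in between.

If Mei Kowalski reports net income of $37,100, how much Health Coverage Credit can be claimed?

Health Coverage Credit: $37,100 is $6,500 into a $20,000 phase-out range, leaving 13,500/20,000 of the credit: $920 × 13,500/20,000 = $621.

$621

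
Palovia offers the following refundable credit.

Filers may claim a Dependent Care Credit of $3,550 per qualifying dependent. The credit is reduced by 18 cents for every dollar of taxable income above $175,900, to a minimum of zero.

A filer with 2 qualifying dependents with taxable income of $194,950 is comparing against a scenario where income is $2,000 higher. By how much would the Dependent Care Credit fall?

At $194,950 — base = 2 × $3,550 = $7,100. 18% of the $19,050 excess over $175,900 is $3,429; credit = $7,100 − $3,429 = $3,671.
At $196,950 — base = 2 × $3,550 = $7,100. 18% of the $21,050 excess over $175,900 is $3,789; credit = $7,100 − $3,789 = $3,311.
Lost: $3,671 − $3,311 = $360.

$360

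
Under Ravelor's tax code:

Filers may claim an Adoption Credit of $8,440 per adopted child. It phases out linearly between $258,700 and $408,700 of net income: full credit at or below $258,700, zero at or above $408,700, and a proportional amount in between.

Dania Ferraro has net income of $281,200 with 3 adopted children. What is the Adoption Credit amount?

$21,522

Adoption Credit: base = 3 × $8,440 = $25,320. $281,200 is $22,500 into a $150,000 phase-out range, leaving 127,500/150,000 of the credit: $25,320 × 127,500/150,000 = $21,522.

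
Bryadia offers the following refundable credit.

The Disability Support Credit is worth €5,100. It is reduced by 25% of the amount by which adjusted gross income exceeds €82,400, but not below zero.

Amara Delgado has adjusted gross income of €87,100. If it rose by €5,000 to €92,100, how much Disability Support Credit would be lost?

€1,250

At €87,100 — 25% of the €4,700 excess over €82,400 is €1,175; credit = €5,100 − €1,175 = €3,925.
At €92,100 — 25% of the €9,700 excess over €82,400 is €2,425; credit = €5,100 − €2,425 = €2,675.
Lost: €3,925 − €2,675 = €1,250.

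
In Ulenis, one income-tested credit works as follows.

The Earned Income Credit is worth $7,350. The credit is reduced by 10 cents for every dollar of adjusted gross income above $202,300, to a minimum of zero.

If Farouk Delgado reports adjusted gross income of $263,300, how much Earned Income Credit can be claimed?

$1,250

Earned Income Credit: 10% of the $61,000 excess over $202,300 is $6,100; credit = $7,350 − $6,100 = $1,250.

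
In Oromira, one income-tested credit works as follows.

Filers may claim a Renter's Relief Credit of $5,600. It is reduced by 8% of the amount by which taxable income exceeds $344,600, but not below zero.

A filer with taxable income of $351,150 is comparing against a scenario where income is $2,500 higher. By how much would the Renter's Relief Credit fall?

At $351,150 — 8% of the $6,550 excess over $344,600 is $524; credit = $5,600 − $524 = $5,076.
At $353,650 — 8% of the $9,050 excess over $344,600 is $724; credit = $5,600 − $724 = $4,876.
Lost: $5,076 − $4,876 = $200.

$200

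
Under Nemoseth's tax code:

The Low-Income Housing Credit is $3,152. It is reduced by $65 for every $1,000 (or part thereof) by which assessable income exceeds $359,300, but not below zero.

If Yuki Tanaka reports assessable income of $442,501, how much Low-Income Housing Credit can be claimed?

$0

Low-Income Housing Credit: income exceeds $359,300 by $83,201 → 84 increments × $65 = $5,460 ≥ base, so the credit is $0.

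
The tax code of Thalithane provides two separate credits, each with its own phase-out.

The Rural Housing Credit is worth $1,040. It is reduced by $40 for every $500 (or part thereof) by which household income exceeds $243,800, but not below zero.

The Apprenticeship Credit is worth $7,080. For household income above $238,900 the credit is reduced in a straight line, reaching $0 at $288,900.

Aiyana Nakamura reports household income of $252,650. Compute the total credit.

Rural Housing Credit: income exceeds $243,800 by $8,850, which is 18 full-or-partial $500 increments; reduction = 18 × $40 = $720, leaving $320.
Apprenticeship Credit: $252,650 is $13,750 into a $50,000 phase-out range, leaving 36,250/50,000 of the credit: $7,080 × 36,250/50,000 = $5,133.
Total: $320 + $5,133 = $5,453.

$5,453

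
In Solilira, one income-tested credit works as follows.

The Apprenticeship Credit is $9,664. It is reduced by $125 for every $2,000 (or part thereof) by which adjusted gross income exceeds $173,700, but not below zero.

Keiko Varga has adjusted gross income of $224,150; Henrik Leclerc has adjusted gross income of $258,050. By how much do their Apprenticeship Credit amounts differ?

$2,125

Keiko ($224,150): Apprenticeship Credit: income exceeds $173,700 by $50,450, which is 26 full-or-partial $2,000 increments; reduction = 26 × $125 = $3,250, leaving $6,414.
Henrik ($258,050): Apprenticeship Credit: income exceeds $173,700 by $84,350, which is 43 full-or-partial $2,000 increments; reduction = 43 × $125 = $5,375, leaving $4,289.
Difference: |$6,414 − $4,289| = $2,125.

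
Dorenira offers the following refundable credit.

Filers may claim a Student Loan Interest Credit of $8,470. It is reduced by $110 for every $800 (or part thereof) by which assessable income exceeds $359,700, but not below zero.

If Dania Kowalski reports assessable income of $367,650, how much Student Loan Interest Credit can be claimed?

Student Loan Interest Credit: income exceeds $359,700 by $7,950, which is 10 full-or-partial $800 increments; reduction = 10 × $110 = $1,100, leaving $7,370.

$7,370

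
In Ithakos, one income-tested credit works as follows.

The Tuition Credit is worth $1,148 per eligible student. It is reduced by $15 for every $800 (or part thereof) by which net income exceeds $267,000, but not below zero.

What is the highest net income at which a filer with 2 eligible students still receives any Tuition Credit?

$389,400

Full credit = 2 × $1,148 = $2,296.
After 153 increments the reduction is 153 × $15 = $2,295, leaving $1; one more increment wipes it out. Increment 153 ends at excess 153 × $800 = $122,400, so the highest qualifying income is $267,000 + $122,400 = $389,400.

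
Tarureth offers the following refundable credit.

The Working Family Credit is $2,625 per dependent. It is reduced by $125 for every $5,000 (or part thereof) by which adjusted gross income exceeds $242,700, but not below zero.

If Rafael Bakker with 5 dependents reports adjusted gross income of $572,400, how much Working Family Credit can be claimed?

$4,875

Working Family Credit: base = 5 × $2,625 = $13,125. income exceeds $242,700 by $329,700, which is 66 full-or-partial $5,000 increments; reduction = 66 × $125 = $8,250, leaving $4,875.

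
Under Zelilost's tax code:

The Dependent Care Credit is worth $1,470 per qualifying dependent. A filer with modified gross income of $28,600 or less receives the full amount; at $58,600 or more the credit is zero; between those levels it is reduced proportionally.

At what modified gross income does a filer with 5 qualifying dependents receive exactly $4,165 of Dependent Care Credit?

Full credit = 5 × $1,470 = $7,350.
$4,165 is 4,165/7,350 of the full $7,350, so 3,185/7,350 of the $30,000 range has been used: income = $28,600 + $30,000 × 3,185/7,350 = $41,600.

$41,600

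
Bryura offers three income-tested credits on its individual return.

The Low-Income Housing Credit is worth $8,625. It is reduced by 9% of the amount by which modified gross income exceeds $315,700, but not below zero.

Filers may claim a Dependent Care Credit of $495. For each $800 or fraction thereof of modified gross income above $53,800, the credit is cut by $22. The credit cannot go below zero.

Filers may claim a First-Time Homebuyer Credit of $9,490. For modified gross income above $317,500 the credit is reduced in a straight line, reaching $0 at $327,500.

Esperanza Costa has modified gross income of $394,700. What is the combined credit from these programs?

$1,515

Low-Income Housing Credit: 9% of the $79,000 excess over $315,700 is $7,110; credit = $8,625 − $7,110 = $1,515.
Dependent Care Credit: income exceeds $53,800 by $340,900 → 427 increments × $22 = $9,394 ≥ base, so the credit is $0.
First-Time Homebuyer Credit: $394,700 is at or above $327,500, so the credit is $0.
Total: $1,515 + $0 + $0 = $1,515.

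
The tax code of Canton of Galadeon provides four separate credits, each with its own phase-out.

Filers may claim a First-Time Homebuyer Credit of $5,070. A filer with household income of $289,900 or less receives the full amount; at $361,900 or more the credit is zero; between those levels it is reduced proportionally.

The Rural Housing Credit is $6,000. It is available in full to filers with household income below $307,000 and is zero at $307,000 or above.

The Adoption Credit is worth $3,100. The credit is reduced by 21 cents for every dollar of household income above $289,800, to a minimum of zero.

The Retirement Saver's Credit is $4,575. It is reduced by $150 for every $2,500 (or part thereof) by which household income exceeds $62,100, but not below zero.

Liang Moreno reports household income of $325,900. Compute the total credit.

First-Time Homebuyer Credit: $325,900 is $36,000 into a $72,000 phase-out range, leaving 36,000/72,000 of the credit: $5,070 × 36,000/72,000 = $2,535.
Rural Housing Credit: $325,900 meets or exceeds the $307,000 cutoff, so the credit is $0.
Adoption Credit: 21% of the $36,100 excess over $289,800 is $7,581 ≥ base, so the credit is $0.
Retirement Saver's Credit: income exceeds $62,100 by $263,800 → 106 increments × $150 = $15,900 ≥ base, so the credit is $0.
Total: $2,535 + $0 + $0 + $0 = $2,535.

$2,535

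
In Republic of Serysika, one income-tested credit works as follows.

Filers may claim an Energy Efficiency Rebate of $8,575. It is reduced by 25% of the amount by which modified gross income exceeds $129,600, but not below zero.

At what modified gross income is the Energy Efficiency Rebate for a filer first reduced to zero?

The credit falls by 25% of each dollar above $129,600, so it reaches zero when the excess is $8,575 / 25% = $34,300: income = $129,600 + $34,300 = $163,900.

$163,900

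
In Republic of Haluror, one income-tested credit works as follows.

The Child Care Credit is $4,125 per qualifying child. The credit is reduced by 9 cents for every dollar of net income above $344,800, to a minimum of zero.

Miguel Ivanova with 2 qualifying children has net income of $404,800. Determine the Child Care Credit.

Child Care Credit: base = 2 × $4,125 = $8,250. 9% of the $60,000 excess over $344,800 is $5,400; credit = $8,250 − $5,400 = $2,850.

$2,850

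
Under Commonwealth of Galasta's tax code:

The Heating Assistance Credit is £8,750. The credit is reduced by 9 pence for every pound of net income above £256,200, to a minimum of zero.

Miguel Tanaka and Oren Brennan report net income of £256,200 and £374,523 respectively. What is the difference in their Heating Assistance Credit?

£8,750

Miguel (£256,200): Heating Assistance Credit: £256,200 is at or below the £256,200 threshold, so the full £8,750 applies.
Oren (£374,523): Heating Assistance Credit: 9% of the £118,323 excess over £256,200 is £10,649.07 ≥ base, so the credit is £0.
Difference: |£8,750 − £0| = £8,750.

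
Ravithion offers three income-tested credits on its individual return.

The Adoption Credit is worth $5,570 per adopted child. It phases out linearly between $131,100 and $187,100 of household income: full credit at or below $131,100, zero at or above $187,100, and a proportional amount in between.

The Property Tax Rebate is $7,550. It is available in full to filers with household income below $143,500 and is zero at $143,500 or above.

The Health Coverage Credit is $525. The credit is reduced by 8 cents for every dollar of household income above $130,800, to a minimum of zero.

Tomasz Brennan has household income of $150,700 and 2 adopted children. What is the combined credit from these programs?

Adoption Credit: base = 2 × $5,570 = $11,140. $150,700 is $19,600 into a $56,000 phase-out range, leaving 36,400/56,000 of the credit: $11,140 × 36,400/56,000 = $7,241.
Property Tax Rebate: $150,700 meets or exceeds the $143,500 cutoff, so the credit is $0.
Health Coverage Credit: 8% of the $19,900 excess over $130,800 is $1,592 ≥ base, so the credit is $0.
Total: $7,241 + $0 + $0 = $7,241.

$7,241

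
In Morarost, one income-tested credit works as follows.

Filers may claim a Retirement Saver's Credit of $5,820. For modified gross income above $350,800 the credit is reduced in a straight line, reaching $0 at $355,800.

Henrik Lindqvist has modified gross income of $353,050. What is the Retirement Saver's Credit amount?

$3,201

Retirement Saver's Credit: $353,050 is $2,250 into a $5,000 phase-out range, leaving 2,750/5,000 of the credit: $5,820 × 2,750/5,000 = $3,201.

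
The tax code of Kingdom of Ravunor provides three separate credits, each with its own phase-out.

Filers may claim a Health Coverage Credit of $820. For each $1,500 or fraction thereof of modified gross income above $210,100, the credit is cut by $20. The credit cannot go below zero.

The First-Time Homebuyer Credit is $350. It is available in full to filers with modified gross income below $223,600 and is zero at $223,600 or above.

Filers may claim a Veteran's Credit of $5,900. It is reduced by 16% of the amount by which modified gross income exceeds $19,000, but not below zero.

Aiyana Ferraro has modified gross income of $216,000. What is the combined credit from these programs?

$1,090

Health Coverage Credit: income exceeds $210,100 by $5,900, which is 4 full-or-partial $1,500 increments; reduction = 4 × $20 = $80, leaving $740.
First-Time Homebuyer Credit: $216,000 is below the $223,600 cutoff, so the full $350 applies.
Veteran's Credit: 16% of the $197,000 excess over $19,000 is $31,520 ≥ base, so the credit is $0.
Total: $740 + $350 + $0 = $1,090.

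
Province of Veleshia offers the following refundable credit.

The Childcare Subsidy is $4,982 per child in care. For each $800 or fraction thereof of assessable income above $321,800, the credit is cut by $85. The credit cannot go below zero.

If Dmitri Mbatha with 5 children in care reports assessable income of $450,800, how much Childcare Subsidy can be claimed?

Childcare Subsidy: base = 5 × $4,982 = $24,910. income exceeds $321,800 by $129,000, which is 162 full-or-partial $800 increments; reduction = 162 × $85 = $13,770, leaving $11,140.

$11,140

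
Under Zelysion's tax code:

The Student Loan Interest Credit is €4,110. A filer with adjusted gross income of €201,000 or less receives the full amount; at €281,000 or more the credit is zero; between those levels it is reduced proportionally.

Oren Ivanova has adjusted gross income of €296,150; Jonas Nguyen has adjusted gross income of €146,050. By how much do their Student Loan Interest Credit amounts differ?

Oren (€296,150): Student Loan Interest Credit: €296,150 is at or above €281,000, so the credit is €0.
Jonas (€146,050): Student Loan Interest Credit: €146,050 is at or below the €201,000 threshold, so the full €4,110 applies.
Difference: |€0 − €4,110| = €4,110.

€4,110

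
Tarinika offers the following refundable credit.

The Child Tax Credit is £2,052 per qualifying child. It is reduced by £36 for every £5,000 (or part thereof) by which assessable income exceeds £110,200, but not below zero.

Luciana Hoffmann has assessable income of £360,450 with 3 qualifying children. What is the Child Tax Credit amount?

£4,320

Child Tax Credit: base = 3 × £2,052 = £6,156. income exceeds £110,200 by £250,250, which is 51 full-or-partial £5,000 increments; reduction = 51 × £36 = £1,836, leaving £4,320.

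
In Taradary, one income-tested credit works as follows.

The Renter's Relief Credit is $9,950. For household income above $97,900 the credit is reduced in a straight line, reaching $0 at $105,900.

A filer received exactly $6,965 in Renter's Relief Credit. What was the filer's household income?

$6,965 is 6,965/9,950 of the full $9,950, so 2,985/9,950 of the $8,000 range has been used: income = $97,900 + $8,000 × 2,985/9,950 = $100,300.

$100,300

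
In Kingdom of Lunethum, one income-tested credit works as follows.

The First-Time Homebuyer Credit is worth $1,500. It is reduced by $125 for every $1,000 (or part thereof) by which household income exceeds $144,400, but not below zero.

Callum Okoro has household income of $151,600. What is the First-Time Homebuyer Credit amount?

$500

First-Time Homebuyer Credit: income exceeds $144,400 by $7,200, which is 8 full-or-partial $1,000 increments; reduction = 8 × $125 = $1,000, leaving $500.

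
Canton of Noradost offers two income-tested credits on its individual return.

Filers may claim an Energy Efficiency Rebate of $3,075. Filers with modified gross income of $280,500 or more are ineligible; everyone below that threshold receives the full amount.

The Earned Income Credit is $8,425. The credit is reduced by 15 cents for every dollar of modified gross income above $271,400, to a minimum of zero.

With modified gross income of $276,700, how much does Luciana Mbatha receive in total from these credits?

$10,705

Energy Efficiency Rebate: $276,700 is below the $280,500 cutoff, so the full $3,075 applies.
Earned Income Credit: 15% of the $5,300 excess over $271,400 is $795; credit = $8,425 − $795 = $7,630.
Total: $3,075 + $7,630 = $10,705.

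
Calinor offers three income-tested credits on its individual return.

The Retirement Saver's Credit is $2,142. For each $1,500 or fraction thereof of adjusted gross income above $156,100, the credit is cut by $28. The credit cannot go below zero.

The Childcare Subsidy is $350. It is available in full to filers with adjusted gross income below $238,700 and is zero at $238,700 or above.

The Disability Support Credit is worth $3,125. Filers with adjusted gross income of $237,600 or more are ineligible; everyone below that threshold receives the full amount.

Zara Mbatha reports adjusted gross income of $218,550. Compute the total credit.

Retirement Saver's Credit: income exceeds $156,100 by $62,450, which is 42 full-or-partial $1,500 increments; reduction = 42 × $28 = $1,176, leaving $966.
Childcare Subsidy: $218,550 is below the $238,700 cutoff, so the full $350 applies.
Disability Support Credit: $218,550 is below the $237,600 cutoff, so the full $3,125 applies.
Total: $966 + $350 + $3,125 = $4,441.

$4,441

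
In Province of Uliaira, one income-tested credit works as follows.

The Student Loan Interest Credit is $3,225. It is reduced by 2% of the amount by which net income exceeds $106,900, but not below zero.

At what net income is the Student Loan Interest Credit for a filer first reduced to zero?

The credit falls by 2% of each dollar above $106,900, so it reaches zero when the excess is $3,225 / 2% = $161,250: income = $106,900 + $161,250 = $268,150.

$268,150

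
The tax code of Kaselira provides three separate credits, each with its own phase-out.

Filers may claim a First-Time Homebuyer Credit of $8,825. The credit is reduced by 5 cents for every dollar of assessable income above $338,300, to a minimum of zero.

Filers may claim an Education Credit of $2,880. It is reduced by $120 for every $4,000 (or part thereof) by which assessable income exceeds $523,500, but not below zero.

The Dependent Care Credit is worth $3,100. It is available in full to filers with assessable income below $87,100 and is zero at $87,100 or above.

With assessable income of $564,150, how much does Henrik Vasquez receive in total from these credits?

First-Time Homebuyer Credit: 5% of the $225,850 excess over $338,300 is $11,292.50 ≥ base, so the credit is $0.
Education Credit: income exceeds $523,500 by $40,650, which is 11 full-or-partial $4,000 increments; reduction = 11 × $120 = $1,320, leaving $1,560.
Dependent Care Credit: $564,150 meets or exceeds the $87,100 cutoff, so the credit is $0.
Total: $0 + $1,560 + $0 = $1,560.

$1,560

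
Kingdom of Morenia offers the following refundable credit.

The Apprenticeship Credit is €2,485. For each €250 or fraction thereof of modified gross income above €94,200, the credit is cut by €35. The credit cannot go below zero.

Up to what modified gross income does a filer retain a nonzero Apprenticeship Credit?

€111,700

After 70 increments the reduction is 70 × €35 = €2,450, leaving €35; one more increment wipes it out. Increment 70 ends at excess 70 × €250 = €17,500, so the highest qualifying income is €94,200 + €17,500 = €111,700.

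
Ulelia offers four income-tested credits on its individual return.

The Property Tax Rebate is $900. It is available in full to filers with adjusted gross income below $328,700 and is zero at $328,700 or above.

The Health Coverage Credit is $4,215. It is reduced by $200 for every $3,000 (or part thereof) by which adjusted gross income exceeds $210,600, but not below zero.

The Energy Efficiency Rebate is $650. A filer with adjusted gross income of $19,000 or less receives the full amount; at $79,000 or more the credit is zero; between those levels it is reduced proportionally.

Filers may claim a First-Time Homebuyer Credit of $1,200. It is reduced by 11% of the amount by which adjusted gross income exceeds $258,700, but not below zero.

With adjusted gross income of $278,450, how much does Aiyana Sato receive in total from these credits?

$900

Property Tax Rebate: $278,450 is below the $328,700 cutoff, so the full $900 applies.
Health Coverage Credit: income exceeds $210,600 by $67,850 → 23 increments × $200 = $4,600 ≥ base, so the credit is $0.
Energy Efficiency Rebate: $278,450 is at or above $79,000, so the credit is $0.
First-Time Homebuyer Credit: 11% of the $19,750 excess over $258,700 is $2,172.50 ≥ base, so the credit is $0.
Total: $900 + $0 + $0 + $0 = $900.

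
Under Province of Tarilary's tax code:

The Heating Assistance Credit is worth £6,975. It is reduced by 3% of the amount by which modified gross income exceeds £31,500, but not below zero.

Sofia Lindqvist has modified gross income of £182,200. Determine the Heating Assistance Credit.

£2,454

Heating Assistance Credit: 3% of the £150,700 excess over £31,500 is £4,521; credit = £6,975 − £4,521 = £2,454.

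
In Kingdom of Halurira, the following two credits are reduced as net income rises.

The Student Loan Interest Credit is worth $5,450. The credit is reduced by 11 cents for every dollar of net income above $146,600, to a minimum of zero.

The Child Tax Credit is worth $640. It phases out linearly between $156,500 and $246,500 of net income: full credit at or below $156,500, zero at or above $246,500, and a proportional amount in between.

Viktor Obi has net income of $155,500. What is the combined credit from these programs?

Student Loan Interest Credit: 11% of the $8,900 excess over $146,600 is $979; credit = $5,450 − $979 = $4,471.
Child Tax Credit: $155,500 is at or below the $156,500 threshold, so the full $640 applies.
Total: $4,471 + $640 = $5,111.

$5,111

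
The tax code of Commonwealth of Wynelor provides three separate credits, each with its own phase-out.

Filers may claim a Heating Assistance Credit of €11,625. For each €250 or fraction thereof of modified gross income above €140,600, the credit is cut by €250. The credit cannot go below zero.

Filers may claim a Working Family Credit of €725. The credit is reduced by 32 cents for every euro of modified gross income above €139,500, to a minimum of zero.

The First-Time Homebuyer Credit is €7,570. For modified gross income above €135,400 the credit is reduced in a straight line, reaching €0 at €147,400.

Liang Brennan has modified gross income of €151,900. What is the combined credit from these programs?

€125

Heating Assistance Credit: income exceeds €140,600 by €11,300, which is 46 full-or-partial €250 increments; reduction = 46 × €250 = €11,500, leaving €125.
Working Family Credit: 32% of the €12,400 excess over €139,500 is €3,968 ≥ base, so the credit is €0.
First-Time Homebuyer Credit: €151,900 is at or above €147,400, so the credit is €0.
Total: €125 + €0 + €0 = €125.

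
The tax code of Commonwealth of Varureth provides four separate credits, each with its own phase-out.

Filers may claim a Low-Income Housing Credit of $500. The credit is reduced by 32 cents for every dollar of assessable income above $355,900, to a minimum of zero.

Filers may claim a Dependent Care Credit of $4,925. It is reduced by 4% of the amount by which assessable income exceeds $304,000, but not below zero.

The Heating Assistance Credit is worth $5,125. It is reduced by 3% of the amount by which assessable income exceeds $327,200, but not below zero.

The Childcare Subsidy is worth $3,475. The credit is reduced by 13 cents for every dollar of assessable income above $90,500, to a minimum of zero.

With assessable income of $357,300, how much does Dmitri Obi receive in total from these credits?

Low-Income Housing Credit: 32% of the $1,400 excess over $355,900 is $448; credit = $500 − $448 = $52.
Dependent Care Credit: 4% of the $53,300 excess over $304,000 is $2,132; credit = $4,925 − $2,132 = $2,793.
Heating Assistance Credit: 3% of the $30,100 excess over $327,200 is $903; credit = $5,125 − $903 = $4,222.
Childcare Subsidy: 13% of the $266,800 excess over $90,500 is $34,684 ≥ base, so the credit is $0.
Total: $52 + $2,793 + $4,222 + $0 = $7,067.

$7,067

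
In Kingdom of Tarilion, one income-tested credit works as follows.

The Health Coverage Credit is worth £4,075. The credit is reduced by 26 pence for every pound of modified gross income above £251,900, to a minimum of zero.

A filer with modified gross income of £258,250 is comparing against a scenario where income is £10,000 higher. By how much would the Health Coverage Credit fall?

£2,424

At £258,250 — 26% of the £6,350 excess over £251,900 is £1,651; credit = £4,075 − £1,651 = £2,424.
At £268,250 — 26% of the £16,350 excess over £251,900 is £4,251 ≥ base, so the credit is £0.
Lost: £2,424 − £0 = £2,424.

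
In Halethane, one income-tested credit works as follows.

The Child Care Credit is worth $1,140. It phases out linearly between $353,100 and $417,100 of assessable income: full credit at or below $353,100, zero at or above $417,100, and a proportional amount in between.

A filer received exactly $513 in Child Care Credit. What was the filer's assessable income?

$513 is 513/1,140 of the full $1,140, so 627/1,140 of the $64,000 range has been used: income = $353,100 + $64,000 × 627/1,140 = $388,300.

$388,300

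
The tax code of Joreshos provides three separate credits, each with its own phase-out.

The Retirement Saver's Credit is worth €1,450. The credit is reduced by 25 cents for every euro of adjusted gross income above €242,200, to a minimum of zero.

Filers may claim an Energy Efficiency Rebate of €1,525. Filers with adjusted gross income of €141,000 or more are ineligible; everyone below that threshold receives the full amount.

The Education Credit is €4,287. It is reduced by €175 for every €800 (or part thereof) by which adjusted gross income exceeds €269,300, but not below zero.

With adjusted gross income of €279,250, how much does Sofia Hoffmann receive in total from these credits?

€2,012

Retirement Saver's Credit: 25% of the €37,050 excess over €242,200 is €9,262.50 ≥ base, so the credit is €0.
Energy Efficiency Rebate: €279,250 meets or exceeds the €141,000 cutoff, so the credit is €0.
Education Credit: income exceeds €269,300 by €9,950, which is 13 full-or-partial €800 increments; reduction = 13 × €175 = €2,275, leaving €2,012.
Total: €0 + €0 + €2,012 = €2,012.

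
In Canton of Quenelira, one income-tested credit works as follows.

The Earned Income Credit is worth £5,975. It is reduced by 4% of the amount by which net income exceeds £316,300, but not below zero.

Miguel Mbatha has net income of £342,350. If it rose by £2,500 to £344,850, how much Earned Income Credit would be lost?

At £342,350 — 4% of the £26,050 excess over £316,300 is £1,042; credit = £5,975 − £1,042 = £4,933.
At £344,850 — 4% of the £28,550 excess over £316,300 is £1,142; credit = £5,975 − £1,142 = £4,833.
Lost: £4,933 − £4,833 = £100.

£100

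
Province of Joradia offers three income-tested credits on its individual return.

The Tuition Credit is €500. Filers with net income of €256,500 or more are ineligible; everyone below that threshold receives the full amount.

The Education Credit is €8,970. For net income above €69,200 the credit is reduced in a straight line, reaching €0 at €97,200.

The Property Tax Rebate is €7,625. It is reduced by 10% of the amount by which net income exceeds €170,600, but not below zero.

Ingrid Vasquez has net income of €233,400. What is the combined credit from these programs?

€1,845

Tuition Credit: €233,400 is below the €256,500 cutoff, so the full €500 applies.
Education Credit: €233,400 is at or above €97,200, so the credit is €0.
Property Tax Rebate: 10% of the €62,800 excess over €170,600 is €6,280; credit = €7,625 − €6,280 = €1,345.
Total: €500 + €0 + €1,345 = €1,845.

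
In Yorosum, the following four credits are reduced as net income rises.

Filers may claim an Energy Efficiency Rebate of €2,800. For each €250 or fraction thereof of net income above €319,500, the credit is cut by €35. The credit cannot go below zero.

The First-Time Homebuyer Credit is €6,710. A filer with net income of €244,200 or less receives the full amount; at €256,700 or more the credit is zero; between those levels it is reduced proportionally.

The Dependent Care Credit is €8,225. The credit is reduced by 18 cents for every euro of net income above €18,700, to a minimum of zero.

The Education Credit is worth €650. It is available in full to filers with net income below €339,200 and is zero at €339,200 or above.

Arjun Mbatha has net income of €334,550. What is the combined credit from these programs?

Energy Efficiency Rebate: income exceeds €319,500 by €15,050, which is 61 full-or-partial €250 increments; reduction = 61 × €35 = €2,135, leaving €665.
First-Time Homebuyer Credit: €334,550 is at or above €256,700, so the credit is €0.
Dependent Care Credit: 18% of the €315,850 excess over €18,700 is €56,853 ≥ base, so the credit is €0.
Education Credit: €334,550 is below the €339,200 cutoff, so the full €650 applies.
Total: €665 + €0 + €0 + €650 = €1,315.

€1,315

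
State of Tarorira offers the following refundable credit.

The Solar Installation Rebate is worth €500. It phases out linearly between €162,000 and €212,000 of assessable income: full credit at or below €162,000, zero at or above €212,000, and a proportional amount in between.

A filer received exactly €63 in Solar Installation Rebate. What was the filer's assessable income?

€205,700

€63 is 63/500 of the full €500, so 437/500 of the €50,000 range has been used: income = €162,000 + €50,000 × 437/500 = €205,700.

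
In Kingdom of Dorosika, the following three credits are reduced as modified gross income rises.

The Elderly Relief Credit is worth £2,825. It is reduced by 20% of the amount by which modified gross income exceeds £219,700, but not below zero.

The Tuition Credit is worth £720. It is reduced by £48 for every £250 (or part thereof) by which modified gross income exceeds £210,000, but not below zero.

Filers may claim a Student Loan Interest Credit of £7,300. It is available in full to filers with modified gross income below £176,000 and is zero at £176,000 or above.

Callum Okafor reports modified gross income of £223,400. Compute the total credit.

£2,085

Elderly Relief Credit: 20% of the £3,700 excess over £219,700 is £740; credit = £2,825 − £740 = £2,085.
Tuition Credit: income exceeds £210,000 by £13,400 → 54 increments × £48 = £2,592 ≥ base, so the credit is £0.
Student Loan Interest Credit: £223,400 meets or exceeds the £176,000 cutoff, so the credit is £0.
Total: £2,085 + £0 + £0 = £2,085.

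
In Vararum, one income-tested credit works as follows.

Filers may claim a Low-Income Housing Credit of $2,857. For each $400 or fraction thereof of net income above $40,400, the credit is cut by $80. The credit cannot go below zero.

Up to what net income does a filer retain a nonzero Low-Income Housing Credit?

$54,400

After 35 increments the reduction is 35 × $80 = $2,800, leaving $57; one more increment wipes it out. Increment 35 ends at excess 35 × $400 = $14,000, so the highest qualifying income is $40,400 + $14,000 = $54,400.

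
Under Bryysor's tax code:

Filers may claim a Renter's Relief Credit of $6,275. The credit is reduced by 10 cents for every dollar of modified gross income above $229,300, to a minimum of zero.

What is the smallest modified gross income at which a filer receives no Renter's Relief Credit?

$292,050

The credit falls by 10% of each dollar above $229,300, so it reaches zero when the excess is $6,275 / 10% = $62,750: income = $229,300 + $62,750 = $292,050.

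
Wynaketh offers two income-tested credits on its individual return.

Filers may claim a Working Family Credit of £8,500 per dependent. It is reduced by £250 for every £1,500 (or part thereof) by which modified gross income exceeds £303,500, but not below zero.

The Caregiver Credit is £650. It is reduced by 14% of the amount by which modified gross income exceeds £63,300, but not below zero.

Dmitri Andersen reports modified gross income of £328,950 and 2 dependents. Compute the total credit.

Working Family Credit: base = 2 × £8,500 = £17,000. income exceeds £303,500 by £25,450, which is 17 full-or-partial £1,500 increments; reduction = 17 × £250 = £4,250, leaving £12,750.
Caregiver Credit: 14% of the £265,650 excess over £63,300 is £37,191 ≥ base, so the credit is £0.
Total: £12,750 + £0 = £12,750.

£12,750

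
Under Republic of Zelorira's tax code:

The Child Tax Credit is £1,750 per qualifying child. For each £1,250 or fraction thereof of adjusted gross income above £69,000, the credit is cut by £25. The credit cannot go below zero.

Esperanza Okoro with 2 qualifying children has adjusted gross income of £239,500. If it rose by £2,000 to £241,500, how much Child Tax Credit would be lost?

£25

At £239,500 — base = 2 × £1,750 = £3,500. income exceeds £69,000 by £170,500, which is 137 full-or-partial £1,250 increments; reduction = 137 × £25 = £3,425, leaving £75.
At £241,500 — base = 2 × £1,750 = £3,500. income exceeds £69,000 by £172,500, which is 138 full-or-partial £1,250 increments; reduction = 138 × £25 = £3,450, leaving £50.
Lost: £75 − £50 = £25.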